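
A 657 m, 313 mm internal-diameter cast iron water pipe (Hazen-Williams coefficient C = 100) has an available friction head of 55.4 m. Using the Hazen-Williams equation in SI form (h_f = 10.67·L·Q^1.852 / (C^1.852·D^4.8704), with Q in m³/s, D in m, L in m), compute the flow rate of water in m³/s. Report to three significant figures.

Q ≈ 0.345 m³/s

Rearranging: Q = [h_f·C^1.852·D^4.8704 / (10.67·L)]^(1/1.852)
Q = [55.4·100^1.852·0.313^4.8704 / (10.67·657)]^0.540 = 0.3454 m³/s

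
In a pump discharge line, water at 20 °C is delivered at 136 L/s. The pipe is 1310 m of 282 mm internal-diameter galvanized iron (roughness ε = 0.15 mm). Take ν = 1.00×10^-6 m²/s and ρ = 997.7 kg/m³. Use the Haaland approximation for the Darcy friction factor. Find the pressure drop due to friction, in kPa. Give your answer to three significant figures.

Δp ≈ 194 kPa

V = 4Q/(πD²) = 4·0.136/(π·0.282²) = 2.177 m/s
Re = VD/ν = 2.177·0.282/1.00×10^-6 = 6.14×10^5 → turbulent
ε/D = 0.15/282 = 5.32×10^-4
Haaland: f = 0.01764
h_f = f(L/D)V²/(2g) = 0.01764·(1310/0.282)·2.177²/(2·9.81) = 19.80 m
Δp = ρg·h_f = 997.7·9.81·19.80 = 193.8 kPa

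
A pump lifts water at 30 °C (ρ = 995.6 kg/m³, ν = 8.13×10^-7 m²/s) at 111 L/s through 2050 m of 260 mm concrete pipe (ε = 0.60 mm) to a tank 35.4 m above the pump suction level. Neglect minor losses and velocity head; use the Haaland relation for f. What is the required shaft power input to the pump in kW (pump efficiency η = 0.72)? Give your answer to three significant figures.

V = 4Q/(πD²) = 2.091 m/s; Re = 6.69×10^5; ε/D = 0.00231; f = 0.02461
h_f = f(L/D)V²/2g = 43.22 m
Total head H = z + h_f = 35.4 + 43.22 = 78.62 m
P_hyd = ρgQH = 995.6·9.81·0.111·78.62 = 85.23 kW
P_shaft = P_hyd/η = 85.23/0.72 = 118.4 kW

P_shaft ≈ 118 kW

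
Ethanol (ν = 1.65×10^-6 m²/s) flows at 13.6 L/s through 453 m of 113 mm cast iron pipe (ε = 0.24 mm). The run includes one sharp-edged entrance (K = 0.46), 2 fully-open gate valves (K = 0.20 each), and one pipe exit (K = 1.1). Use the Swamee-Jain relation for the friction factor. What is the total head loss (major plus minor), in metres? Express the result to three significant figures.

V = 4Q/(πD²) = 1.356 m/s; V²/2g = 0.09373 m
Re = 9.29×10^4, ε/D = 0.00212 → f = 0.02577 (Swamee-Jain)
Major: h_f = f(L/D)·V²/2g = 0.02577·4009·0.09373 = 9.684 m
Minor: ΣK = 1.96; h_m = ΣK·V²/2g = 0.1837 m
Total H_L = 9.684 + 0.1837 = 9.867 m

H_L ≈ 9.87 m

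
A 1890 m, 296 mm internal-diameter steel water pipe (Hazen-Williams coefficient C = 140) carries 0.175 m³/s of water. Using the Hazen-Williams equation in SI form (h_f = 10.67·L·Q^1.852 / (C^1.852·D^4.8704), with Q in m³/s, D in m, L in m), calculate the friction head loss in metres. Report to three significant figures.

h_f ≈ 31.9 m

h_f = 10.67·1890·0.175^1.852 / (140^1.852·0.296^4.8704) = 31.85 m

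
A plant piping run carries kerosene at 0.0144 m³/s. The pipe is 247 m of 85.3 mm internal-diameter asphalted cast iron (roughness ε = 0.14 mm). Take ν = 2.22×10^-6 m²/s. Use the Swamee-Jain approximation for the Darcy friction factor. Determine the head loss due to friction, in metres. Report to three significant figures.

V = 4Q/(πD²) = 4·0.0144/(π·0.0853²) = 2.520 m/s
Re = VD/ν = 2.520·0.0853/2.22×10^-6 = 9.68×10^4 → turbulent
ε/D = 0.14/85.3 = 0.00164
Swamee-Jain: f = 0.02441
h_f = f(L/D)V²/(2g) = 0.02441·(247/0.0853)·2.520²/(2·9.81) = 22.87 m

h_f ≈ 22.9 m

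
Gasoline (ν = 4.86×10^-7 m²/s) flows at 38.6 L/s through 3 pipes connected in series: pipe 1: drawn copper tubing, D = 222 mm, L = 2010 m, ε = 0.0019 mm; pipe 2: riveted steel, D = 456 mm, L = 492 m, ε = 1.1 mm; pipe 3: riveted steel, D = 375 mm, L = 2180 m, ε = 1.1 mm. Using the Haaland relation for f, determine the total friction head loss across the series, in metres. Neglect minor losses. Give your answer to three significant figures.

H ≈ 7.17 m

Pipe 1: V = 0.9972 m/s, Re = 4.56×10^5, ε/D = 8.56×10^-6, f = 0.01337, h_1 = f(L/D)V²/2g = 6.137 m
Pipe 2: V = 0.2364 m/s, Re = 2.22×10^5, ε/D = 0.00241, f = 0.02531, h_2 = f(L/D)V²/2g = 0.07775 m
Pipe 3: V = 0.3495 m/s, Re = 2.70×10^5, ε/D = 0.00293, f = 0.02651, h_3 = f(L/D)V²/2g = 0.9593 m
Series → Q common, losses add: H = Σh = 7.174 m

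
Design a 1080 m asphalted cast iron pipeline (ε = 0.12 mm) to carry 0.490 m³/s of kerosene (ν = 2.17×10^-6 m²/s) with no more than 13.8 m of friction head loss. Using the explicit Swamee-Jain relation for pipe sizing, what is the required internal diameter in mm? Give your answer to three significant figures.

D ≈ 483 mm

Swamee-Jain (Type III): D = 0.66·[ε^1.25·(LQ²/(gh_f))^4.75 + ν·Q^9.4·(L/(gh_f))^5.2]^0.04
LQ²/(gh_f) = 1.915; L/(gh_f) = 7.978
Term 1 = ε^1.25·(…)^4.75 = 2.75×10^-4; Term 2 = ν·Q^9.4·(…)^5.2 = 1.30×10^-4
D = 0.66·(2.75×10^-4 + 1.30×10^-4)^0.04 = 0.4829 m = 483 mm
Check: V = 2.68 m/s, Re = 5.95×10^5, f = 0.01575, h_f = 12.8 m ≈ 13.8 m ✓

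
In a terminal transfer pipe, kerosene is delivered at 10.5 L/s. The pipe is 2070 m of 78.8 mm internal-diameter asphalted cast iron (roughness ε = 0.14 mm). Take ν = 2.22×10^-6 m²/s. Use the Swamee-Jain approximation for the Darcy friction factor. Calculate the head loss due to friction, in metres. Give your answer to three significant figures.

V = 4Q/(πD²) = 4·0.0105/(π·0.0788²) = 2.153 m/s
Re = VD/ν = 2.153·0.0788/2.22×10^-6 = 7.64×10^4 → turbulent
ε/D = 0.14/78.8 = 0.00178
Swamee-Jain: f = 0.02523
h_f = f(L/D)V²/(2g) = 0.02523·(2070/0.0788)·2.153²/(2·9.81) = 156.6 m

h_f ≈ 157 m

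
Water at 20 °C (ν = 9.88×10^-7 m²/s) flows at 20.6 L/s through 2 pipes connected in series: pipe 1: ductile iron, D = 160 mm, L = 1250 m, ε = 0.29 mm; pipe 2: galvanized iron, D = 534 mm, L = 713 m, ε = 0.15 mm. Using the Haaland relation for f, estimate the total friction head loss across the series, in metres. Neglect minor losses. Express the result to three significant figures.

H ≈ 9.99 m

Pipe 1: V = 1.025 m/s, Re = 1.66×10^5, ε/D = 0.00181, f = 0.02387, h_1 = f(L/D)V²/2g = 9.976 m
Pipe 2: V = 0.09198 m/s, Re = 4.97×10^4, ε/D = 2.81×10^-4, f = 0.02159, h_2 = f(L/D)V²/2g = 0.01243 m
Series → Q common, losses add: H = Σh = 9.988 m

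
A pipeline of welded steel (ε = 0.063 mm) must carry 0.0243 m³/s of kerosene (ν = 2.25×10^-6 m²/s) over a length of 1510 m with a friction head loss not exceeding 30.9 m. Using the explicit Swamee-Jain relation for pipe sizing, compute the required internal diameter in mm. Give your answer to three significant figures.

Swamee-Jain (Type III): D = 0.66·[ε^1.25·(LQ²/(gh_f))^4.75 + ν·Q^9.4·(L/(gh_f))^5.2]^0.04
LQ²/(gh_f) = 0.002941; L/(gh_f) = 4.981
Term 1 = ε^1.25·(…)^4.75 = 5.31×10^-18; Term 2 = ν·Q^9.4·(…)^5.2 = 6.35×10^-18
D = 0.66·(5.31×10^-18 + 6.35×10^-18)^0.04 = 0.1387 m = 139 mm
Check: V = 1.61 m/s, Re = 9.91×10^4, f = 0.02024, h_f = 29.0 m ≈ 30.9 m ✓

D ≈ 139 mm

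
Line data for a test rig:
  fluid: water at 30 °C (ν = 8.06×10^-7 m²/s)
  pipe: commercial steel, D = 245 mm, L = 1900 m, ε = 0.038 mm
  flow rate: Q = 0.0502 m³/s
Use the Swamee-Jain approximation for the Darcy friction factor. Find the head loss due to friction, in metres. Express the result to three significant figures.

h_f ≈ 7.08 m

V = 4Q/(πD²) = 4·0.0502/(π·0.245²) = 1.065 m/s
Re = VD/ν = 1.065·0.245/8.06×10^-7 = 3.24×10^5 → turbulent
ε/D = 0.038/245 = 1.55×10^-4
Swamee-Jain: f = 0.01579
h_f = f(L/D)V²/(2g) = 0.01579·(1900/0.245)·1.065²/(2·9.81) = 7.077 m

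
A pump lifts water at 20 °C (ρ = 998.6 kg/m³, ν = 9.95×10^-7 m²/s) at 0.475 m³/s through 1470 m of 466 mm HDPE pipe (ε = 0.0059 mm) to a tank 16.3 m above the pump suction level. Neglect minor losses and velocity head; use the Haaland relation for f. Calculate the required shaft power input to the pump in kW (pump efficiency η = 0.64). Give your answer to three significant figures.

P_shaft ≈ 222 kW

V = 4Q/(πD²) = 2.785 m/s; Re = 1.30×10^6; ε/D = 1.27×10^-5; f = 0.01136
h_f = f(L/D)V²/2g = 14.17 m
Total head H = z + h_f = 16.3 + 14.17 = 30.47 m
P_hyd = ρgQH = 998.6·9.81·0.475·30.47 = 141.8 kW
P_shaft = P_hyd/η = 141.8/0.64 = 221.6 kW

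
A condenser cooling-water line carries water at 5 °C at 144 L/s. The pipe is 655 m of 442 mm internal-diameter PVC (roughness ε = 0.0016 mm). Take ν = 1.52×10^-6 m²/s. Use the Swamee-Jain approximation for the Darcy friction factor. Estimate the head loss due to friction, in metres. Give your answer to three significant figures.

h_f ≈ 0.976 m

V = 4Q/(πD²) = 4·0.144/(π·0.442²) = 0.9385 m/s
Re = VD/ν = 0.9385·0.442/1.52×10^-6 = 2.73×10^5 → turbulent
ε/D = 0.0016/442 = 3.62×10^-6
Swamee-Jain: f = 0.01467
h_f = f(L/D)V²/(2g) = 0.01467·(655/0.442)·0.9385²/(2·9.81) = 0.9761 m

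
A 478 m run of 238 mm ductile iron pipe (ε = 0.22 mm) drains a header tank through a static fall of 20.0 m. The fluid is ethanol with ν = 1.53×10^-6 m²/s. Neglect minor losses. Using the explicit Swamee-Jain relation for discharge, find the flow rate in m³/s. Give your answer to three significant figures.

Swamee-Jain (Type II): Q = -0.965·√(gD⁵h_f/L)·ln[ε/(3.7D) + √(3.17ν²L/(gD³h_f))]
√(gD⁵h_f/L) = √(9.81·0.238⁵·20.0/478) = 0.01770
ε/(3.7D) = 2.50×10^-4; √(3.17ν²L/(gD³h_f)) = 3.66×10^-5
Q = -0.965·0.01770·ln(2.864×10^-4) = 0.1394 m³/s
Check: V = 3.13 m/s, Re = 4.87×10^5, f = 0.02004, h_f = 20.1 m ≈ 20.0 m ✓

Q ≈ 0.139 m³/s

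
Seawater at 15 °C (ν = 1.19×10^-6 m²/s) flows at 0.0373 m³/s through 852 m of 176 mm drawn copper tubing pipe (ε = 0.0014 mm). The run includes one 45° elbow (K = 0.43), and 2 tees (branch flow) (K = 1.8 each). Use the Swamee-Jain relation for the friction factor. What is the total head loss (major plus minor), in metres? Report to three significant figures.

V = 4Q/(πD²) = 1.533 m/s; V²/2g = 0.1198 m
Re = 2.27×10^5, ε/D = 7.95×10^-6 → f = 0.01524 (Swamee-Jain)
Major: h_f = f(L/D)·V²/2g = 0.01524·4841·0.1198 = 8.838 m
Minor: ΣK = 4.03; h_m = ΣK·V²/2g = 0.4828 m
Total H_L = 8.838 + 0.4828 = 9.321 m

H_L ≈ 9.32 m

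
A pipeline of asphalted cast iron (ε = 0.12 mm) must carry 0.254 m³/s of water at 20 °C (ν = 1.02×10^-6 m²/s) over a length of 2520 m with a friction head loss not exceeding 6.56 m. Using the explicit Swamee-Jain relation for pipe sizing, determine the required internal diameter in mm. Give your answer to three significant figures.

Swamee-Jain (Type III): D = 0.66·[ε^1.25·(LQ²/(gh_f))^4.75 + ν·Q^9.4·(L/(gh_f))^5.2]^0.04
LQ²/(gh_f) = 2.526; L/(gh_f) = 39.16
Term 1 = ε^1.25·(…)^4.75 = 0.00103; Term 2 = ν·Q^9.4·(…)^5.2 = 4.97×10^-4
D = 0.66·(0.00103 + 4.97×10^-4)^0.04 = 0.5092 m = 509 mm
Check: V = 1.25 m/s, Re = 6.23×10^5, f = 0.01558, h_f = 6.12 m ≈ 6.56 m ✓

D ≈ 509 mm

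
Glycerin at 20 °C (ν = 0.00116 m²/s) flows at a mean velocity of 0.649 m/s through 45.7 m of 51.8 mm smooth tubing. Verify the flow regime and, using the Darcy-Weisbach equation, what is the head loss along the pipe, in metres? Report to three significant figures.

Re = VD/ν = 0.649·0.05180/0.00116 = 29.0 → laminar (Re < 2300)
f = 64/Re = 2.208
h_f = f(L/D)V²/(2g) = 2.208·(45.7/0.05180)·0.649²/(2·9.81) = 41.83 m

h_f ≈ 41.8 m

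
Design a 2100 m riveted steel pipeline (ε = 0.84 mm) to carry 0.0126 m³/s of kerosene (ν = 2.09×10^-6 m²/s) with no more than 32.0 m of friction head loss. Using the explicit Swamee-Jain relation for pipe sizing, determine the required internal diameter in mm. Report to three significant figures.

Swamee-Jain (Type III): D = 0.66·[ε^1.25·(LQ²/(gh_f))^4.75 + ν·Q^9.4·(L/(gh_f))^5.2]^0.04
LQ²/(gh_f) = 0.001062; L/(gh_f) = 6.690
Term 1 = ε^1.25·(…)^4.75 = 1.07×10^-18; Term 2 = ν·Q^9.4·(…)^5.2 = 5.70×10^-20
D = 0.66·(1.07×10^-18 + 5.70×10^-20)^0.04 = 0.1264 m = 126 mm
Check: V = 1.00 m/s, Re = 6.07×10^4, f = 0.03476, h_f = 29.7 m ≈ 32.0 m ✓

D ≈ 126 mm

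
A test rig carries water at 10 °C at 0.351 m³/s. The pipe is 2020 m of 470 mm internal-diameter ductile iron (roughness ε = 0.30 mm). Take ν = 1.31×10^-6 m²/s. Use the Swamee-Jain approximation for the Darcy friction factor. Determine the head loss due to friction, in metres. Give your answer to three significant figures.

h_f ≈ 16.4 m

V = 4Q/(πD²) = 4·0.351/(π·0.470²) = 2.023 m/s
Re = VD/ν = 2.023·0.470/1.31×10^-6 = 7.26×10^5 → turbulent
ε/D = 0.30/470 = 6.38×10^-4
Swamee-Jain: f = 0.01834
h_f = f(L/D)V²/(2g) = 0.01834·(2020/0.470)·2.023²/(2·9.81) = 16.44 m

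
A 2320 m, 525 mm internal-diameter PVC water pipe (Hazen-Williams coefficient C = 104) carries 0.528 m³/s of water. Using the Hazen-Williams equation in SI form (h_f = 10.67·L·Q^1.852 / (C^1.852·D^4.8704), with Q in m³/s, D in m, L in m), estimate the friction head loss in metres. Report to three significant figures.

h_f = 10.67·2320·0.528^1.852 / (104^1.852·0.525^4.8704) = 32.16 m

h_f ≈ 32.2 m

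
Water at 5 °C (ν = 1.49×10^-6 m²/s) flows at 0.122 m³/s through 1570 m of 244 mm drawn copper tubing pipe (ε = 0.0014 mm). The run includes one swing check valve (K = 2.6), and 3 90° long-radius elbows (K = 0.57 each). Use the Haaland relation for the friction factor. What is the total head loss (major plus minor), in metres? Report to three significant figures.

V = 4Q/(πD²) = 2.609 m/s; V²/2g = 0.3470 m
Re = 4.27×10^5, ε/D = 5.74×10^-6 → f = 0.01349 (Haaland)
Major: h_f = f(L/D)·V²/2g = 0.01349·6434·0.3470 = 30.13 m
Minor: ΣK = 4.31; h_m = ΣK·V²/2g = 1.495 m
Total H_L = 30.13 + 1.495 = 31.62 m

H_L ≈ 31.6 m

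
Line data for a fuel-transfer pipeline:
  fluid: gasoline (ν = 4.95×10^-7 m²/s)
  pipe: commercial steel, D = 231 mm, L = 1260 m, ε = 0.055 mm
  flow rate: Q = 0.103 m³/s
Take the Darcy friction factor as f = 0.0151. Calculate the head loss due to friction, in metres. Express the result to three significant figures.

V = 4Q/(πD²) = 4·0.103/(π·0.231²) = 2.458 m/s
h_f = f(L/D)V²/(2g) = 0.01510·(1260/0.231)·2.458²/(2·9.81) = 25.36 m

h_f ≈ 25.4 m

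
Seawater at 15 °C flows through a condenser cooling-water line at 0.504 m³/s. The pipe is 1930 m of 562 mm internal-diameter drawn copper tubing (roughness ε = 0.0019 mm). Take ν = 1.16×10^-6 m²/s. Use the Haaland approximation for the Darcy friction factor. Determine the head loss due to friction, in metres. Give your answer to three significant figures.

V = 4Q/(πD²) = 4·0.504/(π·0.562²) = 2.032 m/s
Re = VD/ν = 2.032·0.562/1.16×10^-6 = 9.84×10^5 → turbulent
ε/D = 0.0019/562 = 3.38×10^-6
Haaland: f = 0.01167
h_f = f(L/D)V²/(2g) = 0.01167·(1930/0.562)·2.032²/(2·9.81) = 8.434 m

h_f ≈ 8.43 m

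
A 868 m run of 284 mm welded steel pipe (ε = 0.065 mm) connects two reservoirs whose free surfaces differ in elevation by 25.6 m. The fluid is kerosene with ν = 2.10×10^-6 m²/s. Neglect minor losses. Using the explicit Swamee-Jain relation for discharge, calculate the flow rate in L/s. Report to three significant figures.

Q ≈ 204 L/s

Swamee-Jain (Type II): Q = -0.965·√(gD⁵h_f/L)·ln[ε/(3.7D) + √(3.17ν²L/(gD³h_f))]
√(gD⁵h_f/L) = √(9.81·0.284⁵·25.6/868) = 0.02312
ε/(3.7D) = 6.19×10^-5; √(3.17ν²L/(gD³h_f)) = 4.59×10^-5
Q = -0.965·0.02312·ln(1.078×10^-4) = 0.2038 m³/s
Check: V = 3.22 m/s, Re = 4.35×10^5, f = 0.01596, h_f = 25.7 m ≈ 25.6 m ✓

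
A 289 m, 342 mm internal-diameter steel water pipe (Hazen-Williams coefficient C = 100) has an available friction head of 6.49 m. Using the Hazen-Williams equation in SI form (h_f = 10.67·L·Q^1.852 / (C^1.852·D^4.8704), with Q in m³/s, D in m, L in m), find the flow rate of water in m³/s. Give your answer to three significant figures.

Rearranging: Q = [h_f·C^1.852·D^4.8704 / (10.67·L)]^(1/1.852)
Q = [6.49·100^1.852·0.342^4.8704 / (10.67·289)]^0.540 = 0.2134 m³/s

Q ≈ 0.213 m³/s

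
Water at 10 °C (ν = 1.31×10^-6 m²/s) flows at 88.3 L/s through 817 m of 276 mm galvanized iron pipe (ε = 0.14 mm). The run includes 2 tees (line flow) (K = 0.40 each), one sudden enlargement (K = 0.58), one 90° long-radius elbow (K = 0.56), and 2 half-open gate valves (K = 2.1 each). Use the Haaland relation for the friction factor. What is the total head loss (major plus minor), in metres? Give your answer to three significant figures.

H_L ≈ 6.62 m

V = 4Q/(πD²) = 1.476 m/s; V²/2g = 0.1110 m
Re = 3.11×10^5, ε/D = 5.07×10^-4 → f = 0.01807 (Haaland)
Major: h_f = f(L/D)·V²/2g = 0.01807·2960·0.1110 = 5.940 m
Minor: ΣK = 6.14; h_m = ΣK·V²/2g = 0.6817 m
Total H_L = 5.940 + 0.6817 = 6.621 m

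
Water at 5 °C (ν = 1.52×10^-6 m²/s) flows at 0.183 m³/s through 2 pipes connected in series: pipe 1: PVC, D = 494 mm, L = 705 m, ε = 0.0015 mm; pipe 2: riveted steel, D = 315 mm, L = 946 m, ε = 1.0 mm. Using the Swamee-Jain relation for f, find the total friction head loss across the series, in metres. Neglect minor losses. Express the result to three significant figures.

Pipe 1: V = 0.9548 m/s, Re = 3.10×10^5, ε/D = 3.04×10^-6, f = 0.01432, h_1 = f(L/D)V²/2g = 0.9496 m
Pipe 2: V = 2.348 m/s, Re = 4.87×10^5, ε/D = 0.00317, f = 0.02696, h_2 = f(L/D)V²/2g = 22.76 m
Series → Q common, losses add: H = Σh = 23.71 m

H ≈ 23.7 m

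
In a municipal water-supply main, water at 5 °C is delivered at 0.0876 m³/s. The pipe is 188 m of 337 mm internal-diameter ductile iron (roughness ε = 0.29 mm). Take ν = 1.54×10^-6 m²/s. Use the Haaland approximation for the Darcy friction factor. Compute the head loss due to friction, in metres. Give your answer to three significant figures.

h_f ≈ 0.555 m

V = 4Q/(πD²) = 4·0.0876/(π·0.337²) = 0.9821 m/s
Re = VD/ν = 0.9821·0.337/1.54×10^-6 = 2.15×10^5 → turbulent
ε/D = 0.29/337 = 8.61×10^-4
Haaland: f = 0.02025
h_f = f(L/D)V²/(2g) = 0.02025·(188/0.337)·0.9821²/(2·9.81) = 0.5554 m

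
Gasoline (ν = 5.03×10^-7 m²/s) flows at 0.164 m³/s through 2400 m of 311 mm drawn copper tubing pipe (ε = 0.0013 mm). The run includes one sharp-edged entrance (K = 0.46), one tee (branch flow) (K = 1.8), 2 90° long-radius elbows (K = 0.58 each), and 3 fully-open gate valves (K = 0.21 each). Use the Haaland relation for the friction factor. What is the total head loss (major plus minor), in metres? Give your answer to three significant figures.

H_L ≈ 21.4 m

V = 4Q/(πD²) = 2.159 m/s; V²/2g = 0.2376 m
Re = 1.33×10^6, ε/D = 4.18×10^-6 → f = 0.01113 (Haaland)
Major: h_f = f(L/D)·V²/2g = 0.01113·7717·0.2376 = 20.40 m
Minor: ΣK = 4.05; h_m = ΣK·V²/2g = 0.9621 m
Total H_L = 20.40 + 0.9621 = 21.37 m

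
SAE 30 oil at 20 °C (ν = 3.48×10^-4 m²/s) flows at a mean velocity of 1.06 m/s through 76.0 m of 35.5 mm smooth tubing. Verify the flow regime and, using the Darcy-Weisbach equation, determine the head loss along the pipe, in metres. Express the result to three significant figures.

h_f ≈ 72.6 m

Re = VD/ν = 1.06·0.03550/3.48×10^-4 = 108 → laminar (Re < 2300)
f = 64/Re = 0.5919
h_f = f(L/D)V²/(2g) = 0.5919·(76.0/0.03550)·1.06²/(2·9.81) = 72.56 m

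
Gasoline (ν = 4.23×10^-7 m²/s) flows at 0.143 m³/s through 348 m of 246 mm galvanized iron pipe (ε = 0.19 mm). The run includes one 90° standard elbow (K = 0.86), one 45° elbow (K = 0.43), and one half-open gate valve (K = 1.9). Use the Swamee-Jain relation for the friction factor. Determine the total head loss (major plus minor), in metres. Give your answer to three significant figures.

H_L ≈ 13.7 m

V = 4Q/(πD²) = 3.009 m/s; V²/2g = 0.4614 m
Re = 1.75×10^6, ε/D = 7.72×10^-4 → f = 0.01874 (Swamee-Jain)
Major: h_f = f(L/D)·V²/2g = 0.01874·1415·0.4614 = 12.23 m
Minor: ΣK = 3.19; h_m = ΣK·V²/2g = 1.472 m
Total H_L = 12.23 + 1.472 = 13.70 m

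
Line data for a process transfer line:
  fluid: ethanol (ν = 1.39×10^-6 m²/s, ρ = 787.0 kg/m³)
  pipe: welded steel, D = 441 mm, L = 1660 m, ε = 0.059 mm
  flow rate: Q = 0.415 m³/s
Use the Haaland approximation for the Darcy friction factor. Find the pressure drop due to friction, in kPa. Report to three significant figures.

V = 4Q/(πD²) = 4·0.415/(π·0.441²) = 2.717 m/s
Re = VD/ν = 2.717·0.441/1.39×10^-6 = 8.62×10^5 → turbulent
ε/D = 0.059/441 = 1.34×10^-4
Haaland: f = 0.01394
h_f = f(L/D)V²/(2g) = 0.01394·(1660/0.441)·2.717²/(2·9.81) = 19.75 m
Δp = ρg·h_f = 787.0·9.81·19.75 = 152.5 kPa

Δp ≈ 152 kPa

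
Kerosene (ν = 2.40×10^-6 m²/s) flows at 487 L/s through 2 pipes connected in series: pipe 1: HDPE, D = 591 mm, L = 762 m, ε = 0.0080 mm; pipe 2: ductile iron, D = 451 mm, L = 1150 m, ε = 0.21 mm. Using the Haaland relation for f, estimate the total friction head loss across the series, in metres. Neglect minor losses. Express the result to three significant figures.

Pipe 1: V = 1.775 m/s, Re = 4.37×10^5, ε/D = 1.35×10^-5, f = 0.01352, h_1 = f(L/D)V²/2g = 2.801 m
Pipe 2: V = 3.048 m/s, Re = 5.73×10^5, ε/D = 4.66×10^-4, f = 0.01725, h_2 = f(L/D)V²/2g = 20.84 m
Series → Q common, losses add: H = Σh = 23.64 m

H ≈ 23.6 m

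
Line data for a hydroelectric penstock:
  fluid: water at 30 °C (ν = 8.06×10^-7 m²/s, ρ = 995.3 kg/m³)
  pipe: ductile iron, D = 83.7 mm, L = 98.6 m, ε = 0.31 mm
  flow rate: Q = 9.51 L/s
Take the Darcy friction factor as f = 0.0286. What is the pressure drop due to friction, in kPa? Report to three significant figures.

V = 4Q/(πD²) = 4·0.00951/(π·0.0837²) = 1.728 m/s
h_f = f(L/D)V²/(2g) = 0.02860·(98.6/0.0837)·1.728²/(2·9.81) = 5.130 m
Δp = ρg·h_f = 995.3·9.81·5.130 = 50.09 kPa

Δp ≈ 50.1 kPa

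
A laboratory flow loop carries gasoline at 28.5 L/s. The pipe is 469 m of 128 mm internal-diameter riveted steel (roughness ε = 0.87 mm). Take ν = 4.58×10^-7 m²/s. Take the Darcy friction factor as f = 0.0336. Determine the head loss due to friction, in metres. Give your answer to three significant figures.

V = 4Q/(πD²) = 4·0.0285/(π·0.128²) = 2.215 m/s
h_f = f(L/D)V²/(2g) = 0.03360·(469/0.128)·2.215²/(2·9.81) = 30.78 m

h_f ≈ 30.8 m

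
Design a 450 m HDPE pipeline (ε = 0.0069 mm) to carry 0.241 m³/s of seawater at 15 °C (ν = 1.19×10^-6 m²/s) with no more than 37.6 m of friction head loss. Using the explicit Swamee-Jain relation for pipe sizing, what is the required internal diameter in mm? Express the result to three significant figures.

Swamee-Jain (Type III): D = 0.66·[ε^1.25·(LQ²/(gh_f))^4.75 + ν·Q^9.4·(L/(gh_f))^5.2]^0.04
LQ²/(gh_f) = 0.07086; L/(gh_f) = 1.220
Term 1 = ε^1.25·(…)^4.75 = 1.22×10^-12; Term 2 = ν·Q^9.4·(…)^5.2 = 5.19×10^-12
D = 0.66·(1.22×10^-12 + 5.19×10^-12)^0.04 = 0.2354 m = 235 mm
Check: V = 5.54 m/s, Re = 1.10×10^6, f = 0.01214, h_f = 36.3 m ≈ 37.6 m ✓

D ≈ 235 mm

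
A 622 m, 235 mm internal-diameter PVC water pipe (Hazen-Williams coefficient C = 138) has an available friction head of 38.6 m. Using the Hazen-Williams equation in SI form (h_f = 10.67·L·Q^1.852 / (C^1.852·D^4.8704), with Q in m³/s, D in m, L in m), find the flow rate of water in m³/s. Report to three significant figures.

Q ≈ 0.190 m³/s

Rearranging: Q = [h_f·C^1.852·D^4.8704 / (10.67·L)]^(1/1.852)
Q = [38.6·138^1.852·0.235^4.8704 / (10.67·622)]^0.540 = 0.1901 m³/s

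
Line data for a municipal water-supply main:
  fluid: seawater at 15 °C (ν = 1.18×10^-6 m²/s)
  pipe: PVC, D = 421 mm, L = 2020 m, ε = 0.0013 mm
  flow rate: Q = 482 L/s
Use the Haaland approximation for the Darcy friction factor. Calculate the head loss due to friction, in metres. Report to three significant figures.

h_f ≈ 33.0 m

V = 4Q/(πD²) = 4·0.482/(π·0.421²) = 3.463 m/s
Re = VD/ν = 3.463·0.421/1.18×10^-6 = 1.24×10^6 → turbulent
ε/D = 0.0013/421 = 3.09×10^-6
Haaland: f = 0.01124
h_f = f(L/D)V²/(2g) = 0.01124·(2020/0.421)·3.463²/(2·9.81) = 32.97 m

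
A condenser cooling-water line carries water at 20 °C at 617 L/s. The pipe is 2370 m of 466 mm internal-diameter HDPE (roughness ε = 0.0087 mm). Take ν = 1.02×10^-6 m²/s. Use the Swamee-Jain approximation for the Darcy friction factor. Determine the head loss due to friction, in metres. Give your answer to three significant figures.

V = 4Q/(πD²) = 4·0.617/(π·0.466²) = 3.618 m/s
Re = VD/ν = 3.618·0.466/1.02×10^-6 = 1.65×10^6 → turbulent
ε/D = 0.0087/466 = 1.87×10^-5
Swamee-Jain: f = 0.01128
h_f = f(L/D)V²/(2g) = 0.01128·(2370/0.466)·3.618²/(2·9.81) = 38.26 m

h_f ≈ 38.3 m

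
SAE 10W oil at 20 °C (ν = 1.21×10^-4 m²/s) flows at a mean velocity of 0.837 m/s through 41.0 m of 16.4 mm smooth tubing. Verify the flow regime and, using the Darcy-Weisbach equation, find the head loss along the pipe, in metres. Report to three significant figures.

h_f ≈ 50.4 m

Re = VD/ν = 0.837·0.01640/1.21×10^-4 = 113 → laminar (Re < 2300)
f = 64/Re = 0.5642
h_f = f(L/D)V²/(2g) = 0.5642·(41.0/0.01640)·0.837²/(2·9.81) = 50.36 m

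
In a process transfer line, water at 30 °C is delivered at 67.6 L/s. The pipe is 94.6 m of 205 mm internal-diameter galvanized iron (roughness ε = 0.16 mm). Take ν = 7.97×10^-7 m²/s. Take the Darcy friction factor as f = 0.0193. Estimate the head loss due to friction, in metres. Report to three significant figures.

V = 4Q/(πD²) = 4·0.0676/(π·0.205²) = 2.048 m/s
h_f = f(L/D)V²/(2g) = 0.01930·(94.6/0.205)·2.048²/(2·9.81) = 1.904 m

h_f ≈ 1.90 m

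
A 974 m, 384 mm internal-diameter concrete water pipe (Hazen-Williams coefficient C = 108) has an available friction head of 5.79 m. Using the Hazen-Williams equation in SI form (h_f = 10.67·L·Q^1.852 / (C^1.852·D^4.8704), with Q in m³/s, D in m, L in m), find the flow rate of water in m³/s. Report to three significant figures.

Rearranging: Q = [h_f·C^1.852·D^4.8704 / (10.67·L)]^(1/1.852)
Q = [5.79·108^1.852·0.384^4.8704 / (10.67·974)]^0.540 = 0.1525 m³/s

Q ≈ 0.152 m³/s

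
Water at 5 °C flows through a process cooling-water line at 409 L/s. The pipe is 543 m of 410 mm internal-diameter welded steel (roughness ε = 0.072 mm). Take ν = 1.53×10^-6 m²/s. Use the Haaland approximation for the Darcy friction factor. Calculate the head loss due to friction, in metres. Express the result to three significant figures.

h_f ≈ 9.38 m

V = 4Q/(πD²) = 4·0.409/(π·0.410²) = 3.098 m/s
Re = VD/ν = 3.098·0.410/1.53×10^-6 = 8.30×10^5 → turbulent
ε/D = 0.072/410 = 1.76×10^-4
Haaland: f = 0.01448
h_f = f(L/D)V²/(2g) = 0.01448·(543/0.410)·3.098²/(2·9.81) = 9.382 m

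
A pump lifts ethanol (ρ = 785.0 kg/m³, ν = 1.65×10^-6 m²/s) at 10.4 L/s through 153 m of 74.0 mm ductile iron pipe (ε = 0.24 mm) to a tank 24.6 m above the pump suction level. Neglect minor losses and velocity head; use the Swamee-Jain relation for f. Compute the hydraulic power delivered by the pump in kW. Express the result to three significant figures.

P_hyd ≈ 3.36 kW

V = 4Q/(πD²) = 2.418 m/s; Re = 1.08×10^5; ε/D = 0.00324; f = 0.02814
h_f = f(L/D)V²/2g = 17.34 m
Total head H = z + h_f = 24.6 + 17.34 = 41.94 m
P_hyd = ρgQH = 785.0·9.81·0.0104·41.94 = 3.359 kW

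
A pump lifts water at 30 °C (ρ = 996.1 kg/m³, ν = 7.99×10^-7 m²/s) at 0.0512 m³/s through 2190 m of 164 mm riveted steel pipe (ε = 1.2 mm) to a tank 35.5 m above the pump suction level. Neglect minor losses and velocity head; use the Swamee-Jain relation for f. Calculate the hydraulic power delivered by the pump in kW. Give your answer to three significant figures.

V = 4Q/(πD²) = 2.424 m/s; Re = 4.97×10^5; ε/D = 0.00732; f = 0.03443
h_f = f(L/D)V²/2g = 137.7 m
Total head H = z + h_f = 35.5 + 137.7 = 173.2 m
P_hyd = ρgQH = 996.1·9.81·0.0512·173.2 = 86.64 kW

P_hyd ≈ 86.6 kW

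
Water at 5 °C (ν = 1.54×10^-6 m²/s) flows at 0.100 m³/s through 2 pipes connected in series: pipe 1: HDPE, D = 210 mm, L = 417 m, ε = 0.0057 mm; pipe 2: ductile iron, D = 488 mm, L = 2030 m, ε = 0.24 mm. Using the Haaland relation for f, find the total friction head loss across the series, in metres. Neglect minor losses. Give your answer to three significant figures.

Pipe 1: V = 2.887 m/s, Re = 3.94×10^5, ε/D = 2.71×10^-5, f = 0.01392, h_1 = f(L/D)V²/2g = 11.74 m
Pipe 2: V = 0.5347 m/s, Re = 1.69×10^5, ε/D = 4.92×10^-4, f = 0.01888, h_2 = f(L/D)V²/2g = 1.144 m
Series → Q common, losses add: H = Σh = 12.88 m

H ≈ 12.9 m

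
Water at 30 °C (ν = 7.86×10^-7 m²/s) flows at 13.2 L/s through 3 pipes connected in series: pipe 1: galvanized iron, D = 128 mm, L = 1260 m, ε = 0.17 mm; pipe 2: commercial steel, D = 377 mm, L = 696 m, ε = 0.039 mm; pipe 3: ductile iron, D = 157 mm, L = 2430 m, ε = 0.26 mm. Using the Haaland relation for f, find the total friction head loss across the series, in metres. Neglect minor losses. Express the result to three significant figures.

H ≈ 20.5 m

Pipe 1: V = 1.026 m/s, Re = 1.67×10^5, ε/D = 0.00133, f = 0.02232, h_1 = f(L/D)V²/2g = 11.79 m
Pipe 2: V = 0.1183 m/s, Re = 5.67×10^4, ε/D = 1.03×10^-4, f = 0.02045, h_2 = f(L/D)V²/2g = 0.02691 m
Pipe 3: V = 0.6818 m/s, Re = 1.36×10^5, ε/D = 0.00166, f = 0.02361, h_3 = f(L/D)V²/2g = 8.659 m
Series → Q common, losses add: H = Σh = 20.47 m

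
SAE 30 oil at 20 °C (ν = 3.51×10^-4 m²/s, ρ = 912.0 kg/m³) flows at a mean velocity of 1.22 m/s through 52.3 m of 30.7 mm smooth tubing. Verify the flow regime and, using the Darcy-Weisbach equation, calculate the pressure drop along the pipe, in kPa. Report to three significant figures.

Δp ≈ 693 kPa

Re = VD/ν = 1.22·0.03070/3.51×10^-4 = 107 → laminar (Re < 2300)
f = 64/Re = 0.5998
h_f = f(L/D)V²/(2g) = 0.5998·(52.3/0.03070)·1.22²/(2·9.81) = 77.51 m
Δp = ρg·h_f = 912.0·9.81·77.51 = 693.5 kPa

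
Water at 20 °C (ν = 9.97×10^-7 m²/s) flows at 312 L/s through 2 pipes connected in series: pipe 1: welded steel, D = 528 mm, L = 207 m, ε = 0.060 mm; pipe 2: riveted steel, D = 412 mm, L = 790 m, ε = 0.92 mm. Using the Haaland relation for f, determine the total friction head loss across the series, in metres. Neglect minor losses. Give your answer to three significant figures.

H ≈ 13.6 m

Pipe 1: V = 1.425 m/s, Re = 7.55×10^5, ε/D = 1.14×10^-4, f = 0.01384, h_1 = f(L/D)V²/2g = 0.5614 m
Pipe 2: V = 2.340 m/s, Re = 9.67×10^5, ε/D = 0.00223, f = 0.02433, h_2 = f(L/D)V²/2g = 13.02 m
Series → Q common, losses add: H = Σh = 13.58 m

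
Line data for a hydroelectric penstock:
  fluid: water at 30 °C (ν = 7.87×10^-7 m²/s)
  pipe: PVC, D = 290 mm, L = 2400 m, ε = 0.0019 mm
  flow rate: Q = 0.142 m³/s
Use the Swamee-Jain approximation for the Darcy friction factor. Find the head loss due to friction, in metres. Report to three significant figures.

V = 4Q/(πD²) = 4·0.142/(π·0.290²) = 2.150 m/s
Re = VD/ν = 2.150·0.290/7.87×10^-7 = 7.92×10^5 → turbulent
ε/D = 0.0019/290 = 6.55×10^-6
Swamee-Jain: f = 0.01222
h_f = f(L/D)V²/(2g) = 0.01222·(2400/0.290)·2.150²/(2·9.81) = 23.82 m

h_f ≈ 23.8 m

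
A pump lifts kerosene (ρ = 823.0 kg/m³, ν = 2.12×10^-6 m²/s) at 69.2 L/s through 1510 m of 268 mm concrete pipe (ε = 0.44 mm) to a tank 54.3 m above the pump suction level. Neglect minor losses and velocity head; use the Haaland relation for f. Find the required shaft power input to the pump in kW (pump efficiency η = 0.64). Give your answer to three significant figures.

V = 4Q/(πD²) = 1.227 m/s; Re = 1.55×10^5; ε/D = 0.00164; f = 0.02342
h_f = f(L/D)V²/2g = 10.12 m
Total head H = z + h_f = 54.3 + 10.12 = 64.42 m
P_hyd = ρgQH = 823.0·9.81·0.0692·64.42 = 35.99 kW
P_shaft = P_hyd/η = 35.99/0.64 = 56.24 kW

P_shaft ≈ 56.2 kW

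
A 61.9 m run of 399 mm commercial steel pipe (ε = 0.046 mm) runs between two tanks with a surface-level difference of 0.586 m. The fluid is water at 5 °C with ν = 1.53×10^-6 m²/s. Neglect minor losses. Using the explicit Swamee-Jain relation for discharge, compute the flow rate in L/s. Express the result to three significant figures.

Swamee-Jain (Type II): Q = -0.965·√(gD⁵h_f/L)·ln[ε/(3.7D) + √(3.17ν²L/(gD³h_f))]
√(gD⁵h_f/L) = √(9.81·0.399⁵·0.586/61.9) = 0.03065
ε/(3.7D) = 3.12×10^-5; √(3.17ν²L/(gD³h_f)) = 3.55×10^-5
Q = -0.965·0.03065·ln(6.663×10^-5) = 0.2844 m³/s
Check: V = 2.27 m/s, Re = 5.93×10^5, f = 0.01438, h_f = 0.588 m ≈ 0.586 m ✓

Q ≈ 284 L/s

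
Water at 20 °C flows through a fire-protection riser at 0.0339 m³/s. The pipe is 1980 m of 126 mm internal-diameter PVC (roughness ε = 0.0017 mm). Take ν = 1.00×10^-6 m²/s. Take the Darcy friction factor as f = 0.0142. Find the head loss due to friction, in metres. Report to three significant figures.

V = 4Q/(πD²) = 4·0.0339/(π·0.126²) = 2.719 m/s
h_f = f(L/D)V²/(2g) = 0.01420·(1980/0.126)·2.719²/(2·9.81) = 84.07 m

h_f ≈ 84.1 m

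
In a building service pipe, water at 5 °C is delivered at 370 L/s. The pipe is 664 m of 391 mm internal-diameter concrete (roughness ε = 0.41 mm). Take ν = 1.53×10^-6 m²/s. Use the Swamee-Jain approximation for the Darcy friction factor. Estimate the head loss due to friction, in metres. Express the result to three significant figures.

V = 4Q/(πD²) = 4·0.370/(π·0.391²) = 3.081 m/s
Re = VD/ν = 3.081·0.391/1.53×10^-6 = 7.87×10^5 → turbulent
ε/D = 0.41/391 = 0.00105
Swamee-Jain: f = 0.02034
h_f = f(L/D)V²/(2g) = 0.02034·(664/0.391)·3.081²/(2·9.81) = 16.71 m

h_f ≈ 16.7 m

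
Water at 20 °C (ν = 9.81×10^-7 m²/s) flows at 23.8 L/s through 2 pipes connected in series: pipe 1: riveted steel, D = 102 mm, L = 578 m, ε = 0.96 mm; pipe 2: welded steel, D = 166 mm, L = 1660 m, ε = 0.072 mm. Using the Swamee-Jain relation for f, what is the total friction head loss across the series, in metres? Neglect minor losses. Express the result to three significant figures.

Pipe 1: V = 2.913 m/s, Re = 3.03×10^5, ε/D = 0.00941, f = 0.03746, h_1 = f(L/D)V²/2g = 91.79 m
Pipe 2: V = 1.100 m/s, Re = 1.86×10^5, ε/D = 4.34×10^-4, f = 0.01871, h_2 = f(L/D)V²/2g = 11.53 m
Series → Q common, losses add: H = Σh = 103.3 m

H ≈ 103 m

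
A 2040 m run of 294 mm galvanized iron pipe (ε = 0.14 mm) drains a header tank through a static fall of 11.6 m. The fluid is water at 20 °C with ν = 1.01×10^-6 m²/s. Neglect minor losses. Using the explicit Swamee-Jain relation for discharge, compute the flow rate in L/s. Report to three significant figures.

Q ≈ 92.3 L/s

Swamee-Jain (Type II): Q = -0.965·√(gD⁵h_f/L)·ln[ε/(3.7D) + √(3.17ν²L/(gD³h_f))]
√(gD⁵h_f/L) = √(9.81·0.294⁵·11.6/2040) = 0.01107
ε/(3.7D) = 1.29×10^-4; √(3.17ν²L/(gD³h_f)) = 4.78×10^-5
Q = -0.965·0.01107·ln(1.765×10^-4) = 0.09232 m³/s
Check: V = 1.36 m/s, Re = 3.96×10^5, f = 0.01786, h_f = 11.7 m ≈ 11.6 m ✓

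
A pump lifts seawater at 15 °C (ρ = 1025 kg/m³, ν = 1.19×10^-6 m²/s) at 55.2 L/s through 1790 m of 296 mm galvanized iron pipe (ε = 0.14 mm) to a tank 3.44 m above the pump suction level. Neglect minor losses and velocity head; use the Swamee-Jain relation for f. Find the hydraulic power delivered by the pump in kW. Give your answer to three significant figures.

V = 4Q/(πD²) = 0.8022 m/s; Re = 2.00×10^5; ε/D = 4.73×10^-4; f = 0.01879
h_f = f(L/D)V²/2g = 3.727 m
Total head H = z + h_f = 3.44 + 3.727 = 7.167 m
P_hyd = ρgQH = 1025·9.81·0.0552·7.167 = 3.978 kW

P_hyd ≈ 3.98 kW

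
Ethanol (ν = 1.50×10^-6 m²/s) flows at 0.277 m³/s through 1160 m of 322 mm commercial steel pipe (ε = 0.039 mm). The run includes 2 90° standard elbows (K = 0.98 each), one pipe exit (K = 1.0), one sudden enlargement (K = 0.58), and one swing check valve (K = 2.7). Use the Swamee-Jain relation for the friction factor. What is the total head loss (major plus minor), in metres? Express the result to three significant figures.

V = 4Q/(πD²) = 3.402 m/s; V²/2g = 0.5897 m
Re = 7.30×10^5, ε/D = 1.21×10^-4 → f = 0.01417 (Swamee-Jain)
Major: h_f = f(L/D)·V²/2g = 0.01417·3602·0.5897 = 30.11 m
Minor: ΣK = 6.24; h_m = ΣK·V²/2g = 3.680 m
Total H_L = 30.11 + 3.680 = 33.79 m

H_L ≈ 33.8 m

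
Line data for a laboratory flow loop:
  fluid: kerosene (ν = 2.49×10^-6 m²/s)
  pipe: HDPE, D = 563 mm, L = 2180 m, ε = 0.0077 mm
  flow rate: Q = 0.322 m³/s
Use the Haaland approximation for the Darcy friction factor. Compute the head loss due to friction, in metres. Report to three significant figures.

V = 4Q/(πD²) = 4·0.322/(π·0.563²) = 1.293 m/s
Re = VD/ν = 1.293·0.563/2.49×10^-6 = 2.92×10^5 → turbulent
ε/D = 0.0077/563 = 1.37×10^-5
Haaland: f = 0.01452
h_f = f(L/D)V²/(2g) = 0.01452·(2180/0.563)·1.293²/(2·9.81) = 4.794 m

h_f ≈ 4.79 m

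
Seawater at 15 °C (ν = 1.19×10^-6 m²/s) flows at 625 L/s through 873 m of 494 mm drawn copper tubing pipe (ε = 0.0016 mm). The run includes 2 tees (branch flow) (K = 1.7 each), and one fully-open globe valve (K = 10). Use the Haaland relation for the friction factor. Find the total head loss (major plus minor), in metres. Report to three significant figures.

V = 4Q/(πD²) = 3.261 m/s; V²/2g = 0.5420 m
Re = 1.35×10^6, ε/D = 3.24×10^-6 → f = 0.01108 (Haaland)
Major: h_f = f(L/D)·V²/2g = 0.01108·1767·0.5420 = 10.62 m
Minor: ΣK = 13.4; h_m = ΣK·V²/2g = 7.262 m
Total H_L = 10.62 + 7.262 = 17.88 m

H_L ≈ 17.9 m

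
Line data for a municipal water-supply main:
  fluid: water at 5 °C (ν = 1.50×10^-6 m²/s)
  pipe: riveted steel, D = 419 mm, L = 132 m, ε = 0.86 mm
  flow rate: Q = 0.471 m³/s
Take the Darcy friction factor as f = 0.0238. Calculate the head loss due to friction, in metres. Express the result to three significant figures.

V = 4Q/(πD²) = 4·0.471/(π·0.419²) = 3.416 m/s
h_f = f(L/D)V²/(2g) = 0.02380·(132/0.419)·3.416²/(2·9.81) = 4.459 m

h_f ≈ 4.46 m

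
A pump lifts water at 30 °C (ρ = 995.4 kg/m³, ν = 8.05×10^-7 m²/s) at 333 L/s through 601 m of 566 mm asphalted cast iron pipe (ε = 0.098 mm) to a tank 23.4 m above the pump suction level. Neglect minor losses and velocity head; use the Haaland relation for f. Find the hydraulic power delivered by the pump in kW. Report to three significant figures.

P_hyd ≈ 80.5 kW

V = 4Q/(πD²) = 1.323 m/s; Re = 9.31×10^5; ε/D = 1.73×10^-4; f = 0.01435
h_f = f(L/D)V²/2g = 1.361 m
Total head H = z + h_f = 23.4 + 1.361 = 24.76 m
P_hyd = ρgQH = 995.4·9.81·0.333·24.76 = 80.51 kW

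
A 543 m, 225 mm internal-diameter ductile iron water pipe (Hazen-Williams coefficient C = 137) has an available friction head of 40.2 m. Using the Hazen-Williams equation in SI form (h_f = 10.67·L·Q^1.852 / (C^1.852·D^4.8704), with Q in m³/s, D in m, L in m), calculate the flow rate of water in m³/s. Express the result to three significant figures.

Rearranging: Q = [h_f·C^1.852·D^4.8704 / (10.67·L)]^(1/1.852)
Q = [40.2·137^1.852·0.225^4.8704 / (10.67·543)]^0.540 = 0.1851 m³/s

Q ≈ 0.185 m³/s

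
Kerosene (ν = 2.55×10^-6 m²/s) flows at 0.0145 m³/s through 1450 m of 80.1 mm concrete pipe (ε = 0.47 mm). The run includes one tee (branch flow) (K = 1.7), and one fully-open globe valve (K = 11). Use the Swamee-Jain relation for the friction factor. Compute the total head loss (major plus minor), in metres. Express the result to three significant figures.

V = 4Q/(πD²) = 2.877 m/s; V²/2g = 0.4220 m
Re = 9.04×10^4, ε/D = 0.00587 → f = 0.03310 (Swamee-Jain)
Major: h_f = f(L/D)·V²/2g = 0.03310·18102·0.4220 = 252.8 m
Minor: ΣK = 12.7; h_m = ΣK·V²/2g = 5.360 m
Total H_L = 252.8 + 5.360 = 258.2 m

H_L ≈ 258 m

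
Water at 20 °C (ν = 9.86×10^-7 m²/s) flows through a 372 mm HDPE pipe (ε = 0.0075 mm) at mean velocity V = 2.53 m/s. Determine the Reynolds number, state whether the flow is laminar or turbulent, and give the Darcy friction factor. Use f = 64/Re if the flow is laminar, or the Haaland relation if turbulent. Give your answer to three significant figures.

Re ≈ 9.55×10^5; turbulent; f ≈ 0.0120

Re = VD/ν = 2.530·0.372/9.86×10^-7 = 9.55×10^5
Re > 4000 → turbulent; ε/D = 2.02×10^-5
Haaland: f = 0.01204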